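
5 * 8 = 40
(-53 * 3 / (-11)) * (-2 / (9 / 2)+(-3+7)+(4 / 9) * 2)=2120 / 33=64.24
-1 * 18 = -18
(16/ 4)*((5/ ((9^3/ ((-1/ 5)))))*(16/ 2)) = -32/ 729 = -0.04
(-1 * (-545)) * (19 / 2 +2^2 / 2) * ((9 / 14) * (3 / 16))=755.46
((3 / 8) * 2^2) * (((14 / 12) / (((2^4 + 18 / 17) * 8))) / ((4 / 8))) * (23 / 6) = 2737 / 27840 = 0.10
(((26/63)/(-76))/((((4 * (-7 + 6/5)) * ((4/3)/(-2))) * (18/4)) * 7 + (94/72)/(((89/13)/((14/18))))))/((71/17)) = -1770210/663520714283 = -0.00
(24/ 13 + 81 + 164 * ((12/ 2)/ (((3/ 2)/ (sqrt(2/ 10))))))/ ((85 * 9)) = 0.49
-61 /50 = -1.22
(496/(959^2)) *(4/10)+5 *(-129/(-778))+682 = 2442862042381/3577559090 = 682.83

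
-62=-62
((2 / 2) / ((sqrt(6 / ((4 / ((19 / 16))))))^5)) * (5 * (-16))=-327680 * sqrt(114) / 185193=-18.89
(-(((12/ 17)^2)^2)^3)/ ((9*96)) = -10319560704/ 582622237229761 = -0.00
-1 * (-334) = 334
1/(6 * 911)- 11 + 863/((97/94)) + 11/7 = 3068897311/3711414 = 826.88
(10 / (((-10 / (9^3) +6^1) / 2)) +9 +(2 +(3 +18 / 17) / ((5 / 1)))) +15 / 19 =28089616 / 1761965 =15.94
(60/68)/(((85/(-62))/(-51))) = 558/17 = 32.82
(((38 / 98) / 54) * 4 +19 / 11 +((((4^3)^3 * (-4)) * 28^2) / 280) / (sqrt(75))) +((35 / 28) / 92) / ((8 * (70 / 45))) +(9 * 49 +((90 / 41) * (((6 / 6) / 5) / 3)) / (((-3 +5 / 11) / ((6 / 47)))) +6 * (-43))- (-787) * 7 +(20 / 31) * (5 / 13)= 378899814890297279 / 66543722429184- 14680064 * sqrt(3) / 75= -333327.56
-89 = -89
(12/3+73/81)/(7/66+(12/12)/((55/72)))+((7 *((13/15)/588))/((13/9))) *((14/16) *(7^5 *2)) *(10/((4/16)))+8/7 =1484249365/176526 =8408.11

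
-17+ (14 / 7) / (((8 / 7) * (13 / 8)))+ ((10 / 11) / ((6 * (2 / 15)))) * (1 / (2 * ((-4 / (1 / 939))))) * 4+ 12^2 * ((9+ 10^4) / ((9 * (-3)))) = -9560031307 / 179036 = -53397.26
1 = 1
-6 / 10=-3 / 5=-0.60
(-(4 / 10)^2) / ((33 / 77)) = -0.37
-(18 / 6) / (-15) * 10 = 2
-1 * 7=-7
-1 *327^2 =-106929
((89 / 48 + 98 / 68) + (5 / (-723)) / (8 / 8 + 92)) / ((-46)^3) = -60267197 / 1780178882688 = -0.00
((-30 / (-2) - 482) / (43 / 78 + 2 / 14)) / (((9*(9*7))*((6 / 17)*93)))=-103207 / 2855007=-0.04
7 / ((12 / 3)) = 7 / 4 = 1.75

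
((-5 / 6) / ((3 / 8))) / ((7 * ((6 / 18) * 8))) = -5 / 42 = -0.12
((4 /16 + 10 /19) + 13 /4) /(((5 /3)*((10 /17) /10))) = 7803 /190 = 41.07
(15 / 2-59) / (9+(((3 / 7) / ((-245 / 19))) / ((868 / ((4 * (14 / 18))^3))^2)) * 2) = -87672707505 / 15321307838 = -5.72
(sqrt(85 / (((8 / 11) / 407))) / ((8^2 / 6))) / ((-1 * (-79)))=33 * sqrt(6290) / 10112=0.26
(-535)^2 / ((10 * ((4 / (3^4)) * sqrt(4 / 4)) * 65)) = 927369 / 104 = 8917.01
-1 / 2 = -0.50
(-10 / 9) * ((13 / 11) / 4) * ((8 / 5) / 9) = -52 / 891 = -0.06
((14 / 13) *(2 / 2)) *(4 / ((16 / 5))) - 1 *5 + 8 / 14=-561 / 182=-3.08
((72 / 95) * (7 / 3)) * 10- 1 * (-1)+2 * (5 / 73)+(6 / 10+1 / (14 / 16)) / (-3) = 2656418 / 145635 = 18.24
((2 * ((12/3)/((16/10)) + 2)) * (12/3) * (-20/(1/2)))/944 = -90/59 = -1.53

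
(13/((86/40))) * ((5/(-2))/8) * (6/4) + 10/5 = -287/344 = -0.83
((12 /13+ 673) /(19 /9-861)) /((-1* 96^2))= 0.00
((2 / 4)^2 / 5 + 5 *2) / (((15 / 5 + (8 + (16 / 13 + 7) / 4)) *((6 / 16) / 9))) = 62712 / 3395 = 18.47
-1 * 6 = -6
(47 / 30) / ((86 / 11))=517 / 2580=0.20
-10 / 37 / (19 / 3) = -30 / 703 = -0.04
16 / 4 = 4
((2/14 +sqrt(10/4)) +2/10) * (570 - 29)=6492/35 +541 * sqrt(10)/2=1040.88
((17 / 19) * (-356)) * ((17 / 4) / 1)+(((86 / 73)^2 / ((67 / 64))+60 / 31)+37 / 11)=-3116249370928 / 2313281597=-1347.11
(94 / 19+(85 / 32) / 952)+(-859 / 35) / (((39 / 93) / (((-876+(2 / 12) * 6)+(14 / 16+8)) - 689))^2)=-57458464114761 / 170240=-337514474.36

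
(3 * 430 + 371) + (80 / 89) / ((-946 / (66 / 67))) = 425895109 / 256409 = 1661.00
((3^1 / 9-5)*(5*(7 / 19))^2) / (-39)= 17150 / 42237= 0.41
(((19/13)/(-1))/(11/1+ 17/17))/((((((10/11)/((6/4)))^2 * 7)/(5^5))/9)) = -7759125/5824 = -1332.27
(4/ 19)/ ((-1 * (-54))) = 2/ 513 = 0.00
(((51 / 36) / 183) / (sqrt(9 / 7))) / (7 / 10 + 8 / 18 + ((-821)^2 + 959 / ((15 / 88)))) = 17*sqrt(7) / 4477654614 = 0.00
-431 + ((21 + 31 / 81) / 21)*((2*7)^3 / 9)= -263653 / 2187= -120.55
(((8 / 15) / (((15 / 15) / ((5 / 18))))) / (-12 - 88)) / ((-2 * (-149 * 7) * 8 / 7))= -1 / 1609200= -0.00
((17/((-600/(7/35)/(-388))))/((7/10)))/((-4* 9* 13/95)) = -31331/49140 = -0.64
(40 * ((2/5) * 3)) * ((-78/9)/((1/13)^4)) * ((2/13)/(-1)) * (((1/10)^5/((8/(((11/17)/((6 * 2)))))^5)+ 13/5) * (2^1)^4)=85970119276633809891297611/1130578742476800000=76040806.40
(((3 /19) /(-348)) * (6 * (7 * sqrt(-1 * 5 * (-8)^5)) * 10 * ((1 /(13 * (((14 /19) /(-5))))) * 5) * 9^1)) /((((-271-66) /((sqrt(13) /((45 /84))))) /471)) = -189907200 * sqrt(130) /127049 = -17042.84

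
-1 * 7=-7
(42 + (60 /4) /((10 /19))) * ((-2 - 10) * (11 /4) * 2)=-4653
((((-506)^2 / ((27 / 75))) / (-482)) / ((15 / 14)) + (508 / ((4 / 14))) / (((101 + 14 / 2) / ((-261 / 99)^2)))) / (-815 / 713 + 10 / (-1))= 67512323683 / 595759230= 113.32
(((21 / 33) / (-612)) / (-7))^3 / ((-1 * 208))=-1 / 63459355474944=-0.00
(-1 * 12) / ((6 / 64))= -128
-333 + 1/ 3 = -998/ 3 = -332.67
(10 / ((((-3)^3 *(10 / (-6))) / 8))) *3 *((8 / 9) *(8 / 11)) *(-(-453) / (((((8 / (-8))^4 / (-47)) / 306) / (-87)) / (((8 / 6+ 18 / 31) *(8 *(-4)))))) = -40815174483968 / 341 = -119692593794.63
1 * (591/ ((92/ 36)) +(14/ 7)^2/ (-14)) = 230.98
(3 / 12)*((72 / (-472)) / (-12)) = 3 / 944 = 0.00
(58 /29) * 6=12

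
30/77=0.39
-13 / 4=-3.25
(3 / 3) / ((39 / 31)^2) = 961 / 1521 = 0.63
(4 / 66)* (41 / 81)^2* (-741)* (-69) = 19099522 / 24057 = 793.93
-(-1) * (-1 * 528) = -528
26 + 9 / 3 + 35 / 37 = 1108 / 37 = 29.95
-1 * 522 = -522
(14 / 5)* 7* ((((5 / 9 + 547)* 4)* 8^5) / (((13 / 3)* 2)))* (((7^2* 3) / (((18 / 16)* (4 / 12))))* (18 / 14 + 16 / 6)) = 147110213189632 / 585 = 251470449896.81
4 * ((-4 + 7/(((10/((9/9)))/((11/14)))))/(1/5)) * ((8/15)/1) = -184/5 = -36.80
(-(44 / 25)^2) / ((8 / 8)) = -1936 / 625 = -3.10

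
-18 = -18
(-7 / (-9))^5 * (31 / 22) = 521017 / 1299078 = 0.40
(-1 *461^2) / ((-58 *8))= 458.02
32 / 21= 1.52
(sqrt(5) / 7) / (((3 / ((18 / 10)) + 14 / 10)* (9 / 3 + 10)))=15* sqrt(5) / 4186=0.01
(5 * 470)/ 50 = 47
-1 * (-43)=43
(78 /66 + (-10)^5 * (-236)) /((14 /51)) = 13239600663 /154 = 85971432.88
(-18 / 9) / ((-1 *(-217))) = -2 / 217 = -0.01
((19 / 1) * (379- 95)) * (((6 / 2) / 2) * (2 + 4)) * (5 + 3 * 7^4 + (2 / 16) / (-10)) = 7000974099 / 20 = 350048704.95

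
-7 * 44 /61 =-308 /61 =-5.05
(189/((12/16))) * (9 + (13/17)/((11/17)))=2565.82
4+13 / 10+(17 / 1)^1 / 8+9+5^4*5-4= 125497 / 40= 3137.42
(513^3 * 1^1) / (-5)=-135005697 / 5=-27001139.40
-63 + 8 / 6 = -185 / 3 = -61.67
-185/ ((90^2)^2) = -37/ 13122000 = -0.00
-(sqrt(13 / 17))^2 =-13 / 17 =-0.76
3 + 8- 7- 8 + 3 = -1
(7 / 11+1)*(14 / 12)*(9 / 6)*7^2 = 3087 / 22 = 140.32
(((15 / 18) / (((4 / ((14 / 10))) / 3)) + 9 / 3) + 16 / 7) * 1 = 345 / 56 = 6.16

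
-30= -30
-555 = -555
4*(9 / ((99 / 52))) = 208 / 11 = 18.91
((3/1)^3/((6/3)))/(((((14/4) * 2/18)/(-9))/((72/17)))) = -157464/119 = -1323.23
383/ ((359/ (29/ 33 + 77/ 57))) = 2.38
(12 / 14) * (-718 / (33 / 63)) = -12924 / 11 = -1174.91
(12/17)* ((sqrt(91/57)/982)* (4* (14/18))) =56* sqrt(5187)/1427337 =0.00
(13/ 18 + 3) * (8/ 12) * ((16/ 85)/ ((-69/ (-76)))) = 81472/ 158355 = 0.51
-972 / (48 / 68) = -1377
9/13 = 0.69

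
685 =685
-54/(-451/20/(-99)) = -9720/41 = -237.07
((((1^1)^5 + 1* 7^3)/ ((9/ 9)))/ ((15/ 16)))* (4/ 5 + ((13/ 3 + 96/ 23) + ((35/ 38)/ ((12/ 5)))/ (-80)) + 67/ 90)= 1087437191/ 294975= 3686.54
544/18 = 272/9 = 30.22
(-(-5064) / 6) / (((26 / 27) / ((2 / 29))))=22788 / 377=60.45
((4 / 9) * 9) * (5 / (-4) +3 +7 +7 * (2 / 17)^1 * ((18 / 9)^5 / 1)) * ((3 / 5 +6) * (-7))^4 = 639692707.60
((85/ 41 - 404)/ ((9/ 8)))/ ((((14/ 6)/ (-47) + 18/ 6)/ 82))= -258171/ 26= -9929.65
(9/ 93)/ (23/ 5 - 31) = -5/ 1364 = -0.00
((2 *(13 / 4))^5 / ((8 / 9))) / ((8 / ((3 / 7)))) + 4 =10082255 / 14336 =703.28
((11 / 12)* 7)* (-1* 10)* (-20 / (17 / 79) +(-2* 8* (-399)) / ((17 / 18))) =-21816410 / 51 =-427772.75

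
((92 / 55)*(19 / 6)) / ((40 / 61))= 26657 / 3300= 8.08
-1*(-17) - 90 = -73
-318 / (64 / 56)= -1113 / 4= -278.25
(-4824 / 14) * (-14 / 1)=4824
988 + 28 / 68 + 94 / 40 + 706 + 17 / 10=577477 / 340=1698.46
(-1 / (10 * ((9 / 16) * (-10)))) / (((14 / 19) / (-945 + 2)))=-35834 / 1575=-22.75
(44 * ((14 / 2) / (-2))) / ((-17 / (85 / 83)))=770 / 83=9.28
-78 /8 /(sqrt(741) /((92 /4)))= -23 * sqrt(741) /76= -8.24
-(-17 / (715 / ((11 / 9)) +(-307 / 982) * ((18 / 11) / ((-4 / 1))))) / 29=367268 / 366591987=0.00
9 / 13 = 0.69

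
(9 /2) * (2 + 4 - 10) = -18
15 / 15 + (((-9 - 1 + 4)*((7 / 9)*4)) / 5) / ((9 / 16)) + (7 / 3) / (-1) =-7.97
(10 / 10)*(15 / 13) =15 / 13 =1.15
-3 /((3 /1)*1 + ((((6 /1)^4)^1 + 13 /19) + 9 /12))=-228 /98833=-0.00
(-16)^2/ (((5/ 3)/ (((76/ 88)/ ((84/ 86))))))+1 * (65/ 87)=4574081/ 33495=136.56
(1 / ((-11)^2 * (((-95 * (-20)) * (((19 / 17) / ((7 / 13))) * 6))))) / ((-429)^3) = -119 / 26900419424650200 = -0.00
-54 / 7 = -7.71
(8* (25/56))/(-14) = -25/98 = -0.26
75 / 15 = 5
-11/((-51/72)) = 264/17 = 15.53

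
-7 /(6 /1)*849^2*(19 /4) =-31955511 /8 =-3994438.88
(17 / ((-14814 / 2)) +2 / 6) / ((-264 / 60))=-6130 / 81477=-0.08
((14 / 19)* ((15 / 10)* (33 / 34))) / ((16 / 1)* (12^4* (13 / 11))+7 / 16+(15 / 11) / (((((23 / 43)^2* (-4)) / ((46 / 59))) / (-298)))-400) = 0.00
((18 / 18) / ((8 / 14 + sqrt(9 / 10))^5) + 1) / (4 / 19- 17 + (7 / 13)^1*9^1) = 27856157857545953 / 5168370220932950- 179251903725258*sqrt(10) / 103367404418659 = -0.09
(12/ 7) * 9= 108/ 7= 15.43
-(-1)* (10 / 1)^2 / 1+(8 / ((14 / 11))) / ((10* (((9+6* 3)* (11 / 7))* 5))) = 67502 / 675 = 100.00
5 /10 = 1 /2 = 0.50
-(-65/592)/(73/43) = 2795/43216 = 0.06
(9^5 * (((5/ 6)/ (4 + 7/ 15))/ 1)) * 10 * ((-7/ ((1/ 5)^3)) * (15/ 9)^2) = -17940234375/ 67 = -267764692.16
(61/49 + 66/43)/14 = 5857/29498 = 0.20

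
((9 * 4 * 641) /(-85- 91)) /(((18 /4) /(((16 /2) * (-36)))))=92304 /11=8391.27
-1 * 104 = -104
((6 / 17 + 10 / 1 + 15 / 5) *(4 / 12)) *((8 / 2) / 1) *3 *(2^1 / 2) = 908 / 17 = 53.41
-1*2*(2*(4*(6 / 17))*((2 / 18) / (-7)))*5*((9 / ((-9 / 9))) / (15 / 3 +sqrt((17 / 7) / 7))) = -2100 / 2567 +60*sqrt(17) / 2567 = -0.72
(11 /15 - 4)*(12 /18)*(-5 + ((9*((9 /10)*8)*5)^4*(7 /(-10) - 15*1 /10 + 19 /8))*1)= -944961616942 /225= -4199829408.63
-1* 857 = -857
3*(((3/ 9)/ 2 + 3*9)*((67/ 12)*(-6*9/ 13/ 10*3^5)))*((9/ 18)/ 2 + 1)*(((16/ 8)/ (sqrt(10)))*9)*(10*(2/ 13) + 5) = -3654286731*sqrt(10)/ 5408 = -2136810.15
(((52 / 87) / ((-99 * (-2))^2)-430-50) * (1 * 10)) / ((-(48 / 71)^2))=10316148073135 / 982295424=10502.08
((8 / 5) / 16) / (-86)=-0.00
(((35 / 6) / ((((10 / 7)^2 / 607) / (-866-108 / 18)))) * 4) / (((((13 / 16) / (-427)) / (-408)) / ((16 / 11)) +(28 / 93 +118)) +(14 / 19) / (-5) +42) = -794861283892092928 / 21035377310991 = -37786.88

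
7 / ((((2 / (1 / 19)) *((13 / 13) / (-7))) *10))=-49 / 380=-0.13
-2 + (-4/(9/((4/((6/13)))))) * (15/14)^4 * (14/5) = -5561/343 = -16.21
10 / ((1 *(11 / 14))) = 140 / 11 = 12.73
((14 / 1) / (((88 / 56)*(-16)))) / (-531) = 49 / 46728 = 0.00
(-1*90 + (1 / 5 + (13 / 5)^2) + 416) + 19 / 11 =92039 / 275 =334.69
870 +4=874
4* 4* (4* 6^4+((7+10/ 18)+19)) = 750320/ 9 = 83368.89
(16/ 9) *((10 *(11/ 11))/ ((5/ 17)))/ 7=544/ 63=8.63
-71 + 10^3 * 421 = 420929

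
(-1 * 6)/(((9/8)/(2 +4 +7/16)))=-103/3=-34.33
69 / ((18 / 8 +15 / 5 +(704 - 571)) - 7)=92 / 175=0.53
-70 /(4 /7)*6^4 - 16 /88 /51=-89064362 /561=-158760.00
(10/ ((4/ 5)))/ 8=25/ 16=1.56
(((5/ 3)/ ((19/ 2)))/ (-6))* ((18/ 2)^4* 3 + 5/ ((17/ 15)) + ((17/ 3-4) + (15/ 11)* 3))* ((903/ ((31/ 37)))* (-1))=620607.89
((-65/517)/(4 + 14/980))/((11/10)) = -45500/1598047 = -0.03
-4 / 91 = -0.04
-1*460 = -460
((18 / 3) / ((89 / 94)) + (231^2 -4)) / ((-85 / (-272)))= 75989392 / 445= 170762.68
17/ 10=1.70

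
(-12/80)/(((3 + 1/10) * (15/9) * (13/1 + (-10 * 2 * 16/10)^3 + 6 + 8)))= 9/10149710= 0.00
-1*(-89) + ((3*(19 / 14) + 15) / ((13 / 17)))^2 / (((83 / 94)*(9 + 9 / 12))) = 1440778369 / 8935199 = 161.25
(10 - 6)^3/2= 32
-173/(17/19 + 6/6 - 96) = 3287/1788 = 1.84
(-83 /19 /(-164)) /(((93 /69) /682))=20999 /1558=13.48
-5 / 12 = -0.42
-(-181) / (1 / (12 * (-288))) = -625536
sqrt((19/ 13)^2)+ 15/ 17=518/ 221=2.34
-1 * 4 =-4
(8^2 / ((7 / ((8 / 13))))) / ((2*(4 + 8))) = 0.23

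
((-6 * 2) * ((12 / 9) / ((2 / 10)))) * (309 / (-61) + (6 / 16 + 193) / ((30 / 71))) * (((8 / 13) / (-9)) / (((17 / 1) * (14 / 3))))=26503588 / 849303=31.21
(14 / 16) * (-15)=-105 / 8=-13.12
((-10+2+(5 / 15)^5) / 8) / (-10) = 1943 / 19440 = 0.10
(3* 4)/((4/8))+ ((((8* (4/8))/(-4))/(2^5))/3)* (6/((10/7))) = 23.96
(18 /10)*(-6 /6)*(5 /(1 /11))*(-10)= 990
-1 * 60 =-60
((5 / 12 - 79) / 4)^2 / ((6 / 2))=889249 / 6912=128.65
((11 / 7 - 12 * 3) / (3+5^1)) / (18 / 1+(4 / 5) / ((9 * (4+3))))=-10845 / 45392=-0.24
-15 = -15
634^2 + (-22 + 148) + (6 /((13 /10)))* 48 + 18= 5230180 /13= 402321.54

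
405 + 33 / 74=30003 / 74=405.45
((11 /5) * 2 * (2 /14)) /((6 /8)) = 88 /105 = 0.84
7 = 7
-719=-719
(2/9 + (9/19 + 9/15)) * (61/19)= 4.16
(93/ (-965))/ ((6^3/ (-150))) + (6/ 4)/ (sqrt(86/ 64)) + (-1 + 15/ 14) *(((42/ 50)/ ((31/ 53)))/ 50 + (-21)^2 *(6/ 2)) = 6 *sqrt(86)/ 43 + 1060886609/ 11218125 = 95.86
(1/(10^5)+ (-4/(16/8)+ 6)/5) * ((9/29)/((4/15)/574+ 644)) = 619927749/1608004760000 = 0.00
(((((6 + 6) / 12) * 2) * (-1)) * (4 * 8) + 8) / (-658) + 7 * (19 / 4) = 6267 / 188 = 33.34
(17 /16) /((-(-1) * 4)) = 17 /64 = 0.27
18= 18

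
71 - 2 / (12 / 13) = 413 / 6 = 68.83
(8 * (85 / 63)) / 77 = 680 / 4851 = 0.14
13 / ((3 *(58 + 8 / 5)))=65 / 894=0.07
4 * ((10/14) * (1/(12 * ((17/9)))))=15/119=0.13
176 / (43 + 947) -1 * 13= -12.82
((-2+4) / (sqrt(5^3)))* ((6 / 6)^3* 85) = 34* sqrt(5) / 5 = 15.21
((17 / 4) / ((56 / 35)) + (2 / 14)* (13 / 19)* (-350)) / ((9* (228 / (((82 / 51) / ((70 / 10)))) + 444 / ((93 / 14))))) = -1625609 / 491236032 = -0.00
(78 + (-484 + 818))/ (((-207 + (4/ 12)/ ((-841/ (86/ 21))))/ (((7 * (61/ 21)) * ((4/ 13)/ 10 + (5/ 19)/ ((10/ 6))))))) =-103418506716/ 13544945245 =-7.64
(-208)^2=43264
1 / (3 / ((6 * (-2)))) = -4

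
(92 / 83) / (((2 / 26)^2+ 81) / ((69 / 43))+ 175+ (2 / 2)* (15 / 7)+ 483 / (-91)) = 7509684 / 1506207557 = 0.00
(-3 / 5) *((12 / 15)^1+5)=-87 / 25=-3.48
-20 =-20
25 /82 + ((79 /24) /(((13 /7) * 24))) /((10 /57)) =0.73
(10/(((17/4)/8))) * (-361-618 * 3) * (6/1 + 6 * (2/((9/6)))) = -9923200/17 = -583717.65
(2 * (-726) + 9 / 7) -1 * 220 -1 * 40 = -11975 / 7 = -1710.71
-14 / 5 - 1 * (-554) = 2756 / 5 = 551.20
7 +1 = 8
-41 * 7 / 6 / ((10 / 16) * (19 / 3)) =-1148 / 95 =-12.08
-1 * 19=-19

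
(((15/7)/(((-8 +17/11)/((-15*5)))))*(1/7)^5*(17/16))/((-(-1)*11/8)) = 19125/16706158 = 0.00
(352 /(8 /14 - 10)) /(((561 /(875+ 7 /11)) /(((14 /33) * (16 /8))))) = -30205952 /610929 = -49.44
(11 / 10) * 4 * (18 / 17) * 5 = 396 / 17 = 23.29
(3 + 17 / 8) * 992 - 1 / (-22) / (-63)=7046423 / 1386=5084.00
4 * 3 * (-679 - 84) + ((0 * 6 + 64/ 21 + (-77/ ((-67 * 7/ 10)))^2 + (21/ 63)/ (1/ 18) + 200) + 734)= -773972708/ 94269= -8210.26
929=929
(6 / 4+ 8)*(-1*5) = -95 / 2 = -47.50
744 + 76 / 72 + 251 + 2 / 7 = 125539 / 126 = 996.34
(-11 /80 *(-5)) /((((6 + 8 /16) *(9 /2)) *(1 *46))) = 0.00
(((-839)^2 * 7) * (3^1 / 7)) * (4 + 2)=12670578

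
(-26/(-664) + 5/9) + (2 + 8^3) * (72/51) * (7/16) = 16156445/50796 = 318.07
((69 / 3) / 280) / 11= 23 / 3080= 0.01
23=23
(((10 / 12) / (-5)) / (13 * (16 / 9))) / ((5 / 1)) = -3 / 2080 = -0.00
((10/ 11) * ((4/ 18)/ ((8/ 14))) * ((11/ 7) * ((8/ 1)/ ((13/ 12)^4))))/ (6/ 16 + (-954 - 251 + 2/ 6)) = -0.00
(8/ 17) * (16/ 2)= 64/ 17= 3.76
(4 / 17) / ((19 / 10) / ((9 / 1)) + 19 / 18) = 60 / 323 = 0.19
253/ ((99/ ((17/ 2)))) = 391/ 18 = 21.72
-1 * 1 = -1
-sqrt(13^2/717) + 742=742 - 13 * sqrt(717)/717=741.51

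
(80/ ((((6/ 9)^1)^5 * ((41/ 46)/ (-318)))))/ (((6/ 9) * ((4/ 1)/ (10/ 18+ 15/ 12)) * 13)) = -7405425/ 656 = -11288.76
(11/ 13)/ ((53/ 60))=660/ 689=0.96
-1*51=-51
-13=-13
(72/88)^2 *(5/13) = 405/1573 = 0.26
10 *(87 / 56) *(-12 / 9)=-145 / 7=-20.71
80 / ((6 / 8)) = 320 / 3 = 106.67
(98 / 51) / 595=14 / 4335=0.00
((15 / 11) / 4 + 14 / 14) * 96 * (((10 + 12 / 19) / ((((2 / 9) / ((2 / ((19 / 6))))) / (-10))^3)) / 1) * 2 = -90079485696000 / 1433531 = -62837487.08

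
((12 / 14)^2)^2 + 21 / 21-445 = -443.46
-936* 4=-3744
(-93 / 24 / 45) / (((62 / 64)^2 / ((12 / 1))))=-512 / 465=-1.10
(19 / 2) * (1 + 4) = 47.50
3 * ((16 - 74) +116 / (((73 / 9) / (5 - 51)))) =-156774 / 73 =-2147.59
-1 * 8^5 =-32768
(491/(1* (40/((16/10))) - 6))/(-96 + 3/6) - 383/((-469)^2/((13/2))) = -450072195/1596476938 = -0.28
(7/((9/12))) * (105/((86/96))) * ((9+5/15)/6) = 219520/129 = 1701.71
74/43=1.72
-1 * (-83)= 83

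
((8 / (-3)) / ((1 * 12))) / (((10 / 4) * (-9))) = 4 / 405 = 0.01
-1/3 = -0.33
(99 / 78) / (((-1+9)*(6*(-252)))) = -11 / 104832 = -0.00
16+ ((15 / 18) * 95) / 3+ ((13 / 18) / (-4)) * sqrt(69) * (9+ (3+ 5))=763 / 18 - 221 * sqrt(69) / 72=16.89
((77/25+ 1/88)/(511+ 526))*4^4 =217632/285175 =0.76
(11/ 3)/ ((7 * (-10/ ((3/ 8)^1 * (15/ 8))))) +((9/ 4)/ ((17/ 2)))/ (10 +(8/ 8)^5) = -2139/ 167552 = -0.01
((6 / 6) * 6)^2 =36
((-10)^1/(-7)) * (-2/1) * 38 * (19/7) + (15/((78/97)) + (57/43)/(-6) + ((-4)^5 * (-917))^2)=24151631427569960/27391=881736023787.74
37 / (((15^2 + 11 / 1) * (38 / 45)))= 0.19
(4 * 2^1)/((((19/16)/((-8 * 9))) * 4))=-2304/19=-121.26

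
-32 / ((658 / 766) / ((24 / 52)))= -73536 / 4277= -17.19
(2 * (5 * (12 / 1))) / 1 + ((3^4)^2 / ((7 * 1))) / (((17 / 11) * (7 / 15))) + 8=1189189 / 833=1427.60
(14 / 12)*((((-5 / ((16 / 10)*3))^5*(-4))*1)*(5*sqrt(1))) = 341796875 / 11943936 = 28.62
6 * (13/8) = 39/4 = 9.75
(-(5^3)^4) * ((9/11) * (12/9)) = -2929687500/11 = -266335227.27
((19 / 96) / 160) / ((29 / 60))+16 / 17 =119107 / 126208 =0.94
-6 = -6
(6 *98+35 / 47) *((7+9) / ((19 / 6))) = 2656416 / 893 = 2974.71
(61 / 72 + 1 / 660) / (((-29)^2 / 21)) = 23527 / 1110120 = 0.02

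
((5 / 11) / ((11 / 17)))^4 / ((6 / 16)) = 417605000 / 643076643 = 0.65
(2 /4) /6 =1 /12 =0.08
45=45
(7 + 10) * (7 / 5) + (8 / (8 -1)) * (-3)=713 / 35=20.37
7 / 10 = 0.70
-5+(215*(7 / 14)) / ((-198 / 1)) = -2195 / 396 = -5.54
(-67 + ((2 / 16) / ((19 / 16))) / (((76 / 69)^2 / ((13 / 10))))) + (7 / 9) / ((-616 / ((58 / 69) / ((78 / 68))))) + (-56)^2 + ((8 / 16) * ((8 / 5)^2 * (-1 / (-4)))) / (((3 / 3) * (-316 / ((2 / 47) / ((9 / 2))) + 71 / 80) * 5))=5996920845134463197377 / 1953959680507863600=3069.11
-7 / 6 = -1.17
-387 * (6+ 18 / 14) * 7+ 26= -19711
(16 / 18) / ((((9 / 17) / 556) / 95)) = 7183520 / 81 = 88685.43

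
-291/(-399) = 97/133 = 0.73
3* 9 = 27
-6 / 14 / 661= -3 / 4627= -0.00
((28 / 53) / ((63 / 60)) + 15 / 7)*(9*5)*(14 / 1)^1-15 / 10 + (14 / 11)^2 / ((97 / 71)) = 2073536813 / 1244122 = 1666.67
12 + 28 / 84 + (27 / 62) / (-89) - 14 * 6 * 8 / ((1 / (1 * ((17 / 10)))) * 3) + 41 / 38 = -288886322 / 786315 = -367.39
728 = 728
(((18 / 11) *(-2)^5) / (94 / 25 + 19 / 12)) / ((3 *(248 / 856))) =-6163200 / 546623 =-11.28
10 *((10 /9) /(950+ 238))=25 /2673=0.01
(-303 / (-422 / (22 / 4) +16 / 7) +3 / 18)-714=-12205085 / 17196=-709.76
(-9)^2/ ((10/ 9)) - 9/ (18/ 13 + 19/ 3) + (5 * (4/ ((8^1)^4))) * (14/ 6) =331704259/ 4623360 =71.75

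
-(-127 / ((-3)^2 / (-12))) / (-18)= 254 / 27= 9.41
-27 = -27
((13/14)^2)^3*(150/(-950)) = -14480427/143061184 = -0.10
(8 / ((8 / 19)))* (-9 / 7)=-171 / 7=-24.43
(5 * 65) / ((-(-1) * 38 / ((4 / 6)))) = 325 / 57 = 5.70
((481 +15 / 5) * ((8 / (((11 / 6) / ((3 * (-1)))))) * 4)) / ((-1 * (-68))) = -6336 / 17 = -372.71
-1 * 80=-80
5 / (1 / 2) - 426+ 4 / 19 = -7900 / 19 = -415.79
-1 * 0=0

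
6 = 6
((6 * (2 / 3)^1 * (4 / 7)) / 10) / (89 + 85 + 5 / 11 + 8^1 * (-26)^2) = 88 / 2149245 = 0.00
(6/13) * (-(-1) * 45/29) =270/377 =0.72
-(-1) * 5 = 5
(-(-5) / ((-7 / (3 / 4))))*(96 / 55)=-72 / 77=-0.94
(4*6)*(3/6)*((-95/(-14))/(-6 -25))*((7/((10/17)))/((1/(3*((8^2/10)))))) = -93024/155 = -600.15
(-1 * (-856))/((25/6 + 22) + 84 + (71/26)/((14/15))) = 934752/123497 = 7.57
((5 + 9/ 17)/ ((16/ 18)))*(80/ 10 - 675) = -4149.13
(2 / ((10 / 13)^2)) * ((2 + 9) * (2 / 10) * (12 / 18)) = 1859 / 375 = 4.96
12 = 12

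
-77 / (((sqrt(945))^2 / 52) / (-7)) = 4004 / 135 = 29.66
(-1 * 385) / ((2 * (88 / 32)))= -70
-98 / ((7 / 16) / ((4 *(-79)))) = 70784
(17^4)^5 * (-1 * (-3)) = 12192694219942717567204803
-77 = -77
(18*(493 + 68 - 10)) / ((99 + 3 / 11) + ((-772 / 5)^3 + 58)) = -6818625 / 2530439939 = -0.00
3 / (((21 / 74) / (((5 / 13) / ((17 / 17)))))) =370 / 91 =4.07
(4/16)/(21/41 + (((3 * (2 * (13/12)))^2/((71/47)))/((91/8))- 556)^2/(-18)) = -91146321/6206025253396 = -0.00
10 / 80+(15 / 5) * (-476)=-11423 / 8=-1427.88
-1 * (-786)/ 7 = 786/ 7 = 112.29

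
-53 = -53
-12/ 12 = -1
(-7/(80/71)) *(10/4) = -497/32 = -15.53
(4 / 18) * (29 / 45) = 58 / 405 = 0.14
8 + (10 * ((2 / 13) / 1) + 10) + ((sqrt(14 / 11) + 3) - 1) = sqrt(154) / 11 + 280 / 13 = 22.67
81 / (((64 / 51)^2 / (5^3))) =26335125 / 4096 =6429.47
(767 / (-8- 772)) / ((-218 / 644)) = 9499 / 3270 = 2.90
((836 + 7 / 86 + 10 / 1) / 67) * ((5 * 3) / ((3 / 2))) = 363815 / 2881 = 126.28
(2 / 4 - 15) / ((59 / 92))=-1334 / 59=-22.61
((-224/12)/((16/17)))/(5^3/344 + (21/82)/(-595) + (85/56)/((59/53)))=-7364923685/641097594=-11.49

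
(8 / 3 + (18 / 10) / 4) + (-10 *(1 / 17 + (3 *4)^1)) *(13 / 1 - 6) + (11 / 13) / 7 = -78050491 / 92820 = -840.88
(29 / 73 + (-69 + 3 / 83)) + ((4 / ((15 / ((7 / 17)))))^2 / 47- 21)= -1658532523444 / 18517364325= -89.57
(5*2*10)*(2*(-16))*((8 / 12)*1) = -6400 / 3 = -2133.33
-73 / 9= -8.11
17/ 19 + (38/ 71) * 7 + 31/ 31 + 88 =126322/ 1349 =93.64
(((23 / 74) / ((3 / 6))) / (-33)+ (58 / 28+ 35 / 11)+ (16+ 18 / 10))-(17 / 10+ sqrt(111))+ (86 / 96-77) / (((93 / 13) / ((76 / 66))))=866505587 / 95384520-sqrt(111)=-1.45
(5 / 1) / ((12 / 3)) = 5 / 4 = 1.25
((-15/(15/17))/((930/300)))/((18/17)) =-1445/279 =-5.18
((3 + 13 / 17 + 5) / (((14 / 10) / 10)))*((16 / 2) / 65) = 11920 / 1547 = 7.71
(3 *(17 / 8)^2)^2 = 751689 / 4096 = 183.52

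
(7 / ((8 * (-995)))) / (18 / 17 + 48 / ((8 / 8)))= -119 / 6638640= -0.00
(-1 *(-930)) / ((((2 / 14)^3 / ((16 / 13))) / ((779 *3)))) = 11927674080 / 13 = 917513390.77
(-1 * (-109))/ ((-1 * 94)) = -109/ 94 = -1.16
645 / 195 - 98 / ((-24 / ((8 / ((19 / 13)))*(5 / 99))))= 325459 / 73359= 4.44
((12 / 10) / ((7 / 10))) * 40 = 480 / 7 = 68.57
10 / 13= 0.77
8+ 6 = 14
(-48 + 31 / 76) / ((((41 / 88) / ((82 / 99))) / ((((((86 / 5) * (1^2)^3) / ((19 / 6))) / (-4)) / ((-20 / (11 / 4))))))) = -1710841 / 108300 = -15.80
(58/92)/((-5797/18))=-261/133331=-0.00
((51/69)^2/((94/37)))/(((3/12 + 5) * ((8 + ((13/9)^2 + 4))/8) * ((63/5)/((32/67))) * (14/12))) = 492733440/651940704023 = 0.00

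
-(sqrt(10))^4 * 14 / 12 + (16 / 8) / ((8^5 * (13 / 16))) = -4659197 / 39936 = -116.67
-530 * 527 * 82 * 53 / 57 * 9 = -3641643780 / 19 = -191665462.11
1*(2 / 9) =2 / 9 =0.22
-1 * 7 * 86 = -602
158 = 158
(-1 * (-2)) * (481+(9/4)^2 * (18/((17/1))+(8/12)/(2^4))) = 1058779/1088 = 973.14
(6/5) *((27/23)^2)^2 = 3188646/1399205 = 2.28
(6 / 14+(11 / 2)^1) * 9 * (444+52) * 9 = 1667304 / 7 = 238186.29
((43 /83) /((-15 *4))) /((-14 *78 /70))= 43 /77688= 0.00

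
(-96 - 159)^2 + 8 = 65033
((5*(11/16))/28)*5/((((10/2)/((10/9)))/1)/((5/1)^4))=171875/2016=85.26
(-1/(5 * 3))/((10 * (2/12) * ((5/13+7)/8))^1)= -13/300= -0.04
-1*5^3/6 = -125/6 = -20.83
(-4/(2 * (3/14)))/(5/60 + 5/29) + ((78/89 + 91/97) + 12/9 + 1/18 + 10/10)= -5017819/155394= -32.29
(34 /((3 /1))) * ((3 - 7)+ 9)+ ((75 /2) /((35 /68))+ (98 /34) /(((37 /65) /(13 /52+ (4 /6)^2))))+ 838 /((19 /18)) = 2791605437 /3011652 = 926.93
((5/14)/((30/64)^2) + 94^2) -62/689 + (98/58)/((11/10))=611965732012/69234165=8839.07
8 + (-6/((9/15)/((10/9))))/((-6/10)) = 716/27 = 26.52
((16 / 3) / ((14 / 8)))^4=16777216 / 194481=86.27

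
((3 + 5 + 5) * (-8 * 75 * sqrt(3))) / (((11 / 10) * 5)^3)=-62400 * sqrt(3) / 1331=-81.20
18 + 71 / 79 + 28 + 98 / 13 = 55907 / 1027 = 54.44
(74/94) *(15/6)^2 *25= 23125/188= 123.01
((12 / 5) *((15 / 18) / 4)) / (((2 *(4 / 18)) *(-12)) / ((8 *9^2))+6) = 243 / 2912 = 0.08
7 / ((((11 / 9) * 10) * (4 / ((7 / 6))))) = 0.17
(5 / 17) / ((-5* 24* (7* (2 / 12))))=-1 / 476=-0.00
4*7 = 28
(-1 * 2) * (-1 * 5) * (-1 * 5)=-50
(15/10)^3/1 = 27/8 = 3.38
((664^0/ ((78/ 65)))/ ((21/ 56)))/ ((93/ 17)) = 340/ 837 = 0.41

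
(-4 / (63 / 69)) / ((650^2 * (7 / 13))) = -23 / 1194375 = -0.00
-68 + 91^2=8213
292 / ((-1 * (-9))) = 292 / 9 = 32.44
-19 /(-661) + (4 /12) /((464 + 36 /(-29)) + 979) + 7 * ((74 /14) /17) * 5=15379415137 /1409490621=10.91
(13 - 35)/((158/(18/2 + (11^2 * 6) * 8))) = -63987/79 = -809.96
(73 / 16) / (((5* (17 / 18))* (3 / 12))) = 657 / 170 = 3.86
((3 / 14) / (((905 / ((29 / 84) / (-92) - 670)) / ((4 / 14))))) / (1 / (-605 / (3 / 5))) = 3132562345 / 68539632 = 45.70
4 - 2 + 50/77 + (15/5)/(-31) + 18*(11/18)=13.55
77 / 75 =1.03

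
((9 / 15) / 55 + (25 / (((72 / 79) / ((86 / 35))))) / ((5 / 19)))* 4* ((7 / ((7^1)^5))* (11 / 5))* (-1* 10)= -35500162 / 3781575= -9.39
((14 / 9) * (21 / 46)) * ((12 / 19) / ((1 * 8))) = 49 / 874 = 0.06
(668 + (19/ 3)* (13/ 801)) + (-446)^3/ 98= -106514250905/ 117747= -904602.67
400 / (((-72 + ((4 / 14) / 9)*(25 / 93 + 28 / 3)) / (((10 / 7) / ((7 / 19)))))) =-31806000 / 1470217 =-21.63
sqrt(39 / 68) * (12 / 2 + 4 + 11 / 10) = 111 * sqrt(663) / 340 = 8.41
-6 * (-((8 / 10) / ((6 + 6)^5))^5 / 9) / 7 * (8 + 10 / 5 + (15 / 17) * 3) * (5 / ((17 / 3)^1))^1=43 / 117789640057953865489711104000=0.00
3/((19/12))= 36/19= 1.89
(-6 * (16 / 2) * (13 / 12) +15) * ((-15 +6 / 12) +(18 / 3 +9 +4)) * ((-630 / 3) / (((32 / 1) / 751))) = 26258715 / 32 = 820584.84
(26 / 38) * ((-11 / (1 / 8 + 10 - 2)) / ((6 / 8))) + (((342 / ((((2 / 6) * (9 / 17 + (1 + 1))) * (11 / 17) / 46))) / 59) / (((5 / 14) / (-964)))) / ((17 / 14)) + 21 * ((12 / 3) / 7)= -1728175194716 / 1590699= -1086425.02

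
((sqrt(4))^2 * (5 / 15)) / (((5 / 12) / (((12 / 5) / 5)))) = 192 / 125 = 1.54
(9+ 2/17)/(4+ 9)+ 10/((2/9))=10100/221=45.70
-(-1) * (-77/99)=-7/9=-0.78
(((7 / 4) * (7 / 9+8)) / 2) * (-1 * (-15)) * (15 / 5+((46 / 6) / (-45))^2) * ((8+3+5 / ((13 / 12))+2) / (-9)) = -1747717237 / 2558790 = -683.02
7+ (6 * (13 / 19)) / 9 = 425 / 57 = 7.46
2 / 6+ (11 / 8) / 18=59 / 144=0.41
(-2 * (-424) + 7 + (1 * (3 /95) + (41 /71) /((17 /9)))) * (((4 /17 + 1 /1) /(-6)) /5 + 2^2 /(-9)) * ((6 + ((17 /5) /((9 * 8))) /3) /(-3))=157815156504007 /189472446000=832.92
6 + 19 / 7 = 61 / 7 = 8.71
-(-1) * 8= 8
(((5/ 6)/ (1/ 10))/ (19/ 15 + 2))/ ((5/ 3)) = 75/ 49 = 1.53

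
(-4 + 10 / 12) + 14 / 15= -67 / 30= -2.23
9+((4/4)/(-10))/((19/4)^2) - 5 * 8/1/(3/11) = -745489/5415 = -137.67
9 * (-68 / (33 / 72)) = -14688 / 11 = -1335.27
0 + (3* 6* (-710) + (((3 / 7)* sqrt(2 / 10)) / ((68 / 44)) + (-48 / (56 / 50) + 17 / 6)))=-538441 / 42 + 33* sqrt(5) / 595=-12819.90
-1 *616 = -616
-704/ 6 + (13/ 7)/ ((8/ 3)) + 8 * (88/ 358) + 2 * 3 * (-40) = -10665649/ 30072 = -354.67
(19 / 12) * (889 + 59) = 1501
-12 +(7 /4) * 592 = 1024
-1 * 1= -1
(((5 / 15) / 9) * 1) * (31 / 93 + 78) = 235 / 81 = 2.90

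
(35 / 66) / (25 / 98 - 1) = -0.71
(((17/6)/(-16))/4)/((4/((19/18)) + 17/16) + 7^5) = -323/122659272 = -0.00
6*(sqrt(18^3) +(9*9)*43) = 324*sqrt(2) +20898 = 21356.21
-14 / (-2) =7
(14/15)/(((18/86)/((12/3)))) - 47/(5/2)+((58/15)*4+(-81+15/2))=-15929/270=-59.00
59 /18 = 3.28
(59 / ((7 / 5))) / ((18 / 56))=1180 / 9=131.11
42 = 42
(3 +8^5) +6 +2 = 32779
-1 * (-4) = 4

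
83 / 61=1.36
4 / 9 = 0.44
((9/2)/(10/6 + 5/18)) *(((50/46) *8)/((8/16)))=6480/161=40.25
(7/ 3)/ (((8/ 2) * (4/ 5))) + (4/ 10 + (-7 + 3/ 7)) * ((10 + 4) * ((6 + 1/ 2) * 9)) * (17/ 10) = -10310101/ 1200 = -8591.75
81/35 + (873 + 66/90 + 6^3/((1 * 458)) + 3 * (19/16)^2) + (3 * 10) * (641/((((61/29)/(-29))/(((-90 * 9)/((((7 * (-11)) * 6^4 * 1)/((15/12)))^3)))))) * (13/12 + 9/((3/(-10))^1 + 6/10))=9660507717003200907611/10968505379349331968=880.75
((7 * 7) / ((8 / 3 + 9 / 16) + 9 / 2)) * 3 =19.02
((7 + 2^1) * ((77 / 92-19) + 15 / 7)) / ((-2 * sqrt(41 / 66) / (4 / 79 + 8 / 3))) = 30951 * sqrt(2706) / 6478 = 248.54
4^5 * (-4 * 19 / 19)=-4096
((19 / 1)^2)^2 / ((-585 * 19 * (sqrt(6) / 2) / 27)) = -6859 * sqrt(6) / 65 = -258.48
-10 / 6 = -5 / 3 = -1.67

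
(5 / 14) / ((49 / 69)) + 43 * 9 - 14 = 256223 / 686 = 373.50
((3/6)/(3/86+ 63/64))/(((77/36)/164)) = 37.61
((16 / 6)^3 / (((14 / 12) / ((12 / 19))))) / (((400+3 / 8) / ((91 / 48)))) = 26624 / 547713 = 0.05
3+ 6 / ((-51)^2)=2603 / 867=3.00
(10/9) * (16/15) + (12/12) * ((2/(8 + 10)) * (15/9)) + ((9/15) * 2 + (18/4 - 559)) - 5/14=-521911/945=-552.29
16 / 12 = 1.33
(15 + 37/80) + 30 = 3637/80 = 45.46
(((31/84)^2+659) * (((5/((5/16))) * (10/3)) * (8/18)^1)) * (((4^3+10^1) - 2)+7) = 14696733400/11907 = 1234293.56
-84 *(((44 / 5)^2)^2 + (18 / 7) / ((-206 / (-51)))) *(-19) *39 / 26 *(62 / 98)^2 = 888262985476242 / 154564375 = 5746880.45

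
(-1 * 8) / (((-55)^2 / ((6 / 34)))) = -24 / 51425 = -0.00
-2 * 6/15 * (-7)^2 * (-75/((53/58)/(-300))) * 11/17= -562716000/901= -624546.06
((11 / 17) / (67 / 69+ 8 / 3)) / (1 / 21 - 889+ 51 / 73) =-0.00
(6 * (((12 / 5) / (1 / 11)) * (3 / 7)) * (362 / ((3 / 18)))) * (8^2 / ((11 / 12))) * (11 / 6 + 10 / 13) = 1741492224 / 65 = 26792188.06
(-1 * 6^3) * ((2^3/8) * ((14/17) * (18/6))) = -9072/17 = -533.65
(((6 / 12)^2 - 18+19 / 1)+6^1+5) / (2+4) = 49 / 24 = 2.04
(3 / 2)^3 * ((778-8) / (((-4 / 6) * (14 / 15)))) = -66825 / 16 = -4176.56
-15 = -15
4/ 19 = 0.21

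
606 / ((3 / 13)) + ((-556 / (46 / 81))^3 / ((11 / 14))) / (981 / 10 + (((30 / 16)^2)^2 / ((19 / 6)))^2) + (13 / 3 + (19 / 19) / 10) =-576138480156045734712841 / 54683094983026290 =-10535952.30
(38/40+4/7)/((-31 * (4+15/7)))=-213/26660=-0.01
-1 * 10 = -10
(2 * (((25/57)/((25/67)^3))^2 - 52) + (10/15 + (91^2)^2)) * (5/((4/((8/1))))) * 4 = 2743000008.69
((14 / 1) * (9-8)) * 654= 9156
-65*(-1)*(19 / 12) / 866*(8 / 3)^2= 0.85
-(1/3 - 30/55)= 7/33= 0.21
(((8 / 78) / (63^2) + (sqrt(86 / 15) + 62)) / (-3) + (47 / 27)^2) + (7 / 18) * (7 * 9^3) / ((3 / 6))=611635508 / 154791 - sqrt(1290) / 45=3950.57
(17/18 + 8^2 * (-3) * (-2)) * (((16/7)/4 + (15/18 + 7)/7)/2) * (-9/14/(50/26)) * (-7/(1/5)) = 6395467/1680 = 3806.83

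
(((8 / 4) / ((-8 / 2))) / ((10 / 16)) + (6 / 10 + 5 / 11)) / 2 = 0.13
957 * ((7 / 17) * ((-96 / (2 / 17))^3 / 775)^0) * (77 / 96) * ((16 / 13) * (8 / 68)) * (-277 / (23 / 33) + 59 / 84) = -18827220181 / 1036932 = -18156.66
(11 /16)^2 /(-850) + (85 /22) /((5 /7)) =12945869 /2393600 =5.41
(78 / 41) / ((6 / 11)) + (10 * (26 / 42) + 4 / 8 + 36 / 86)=784657 / 74046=10.60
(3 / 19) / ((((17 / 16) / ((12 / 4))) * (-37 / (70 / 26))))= -5040 / 155363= -0.03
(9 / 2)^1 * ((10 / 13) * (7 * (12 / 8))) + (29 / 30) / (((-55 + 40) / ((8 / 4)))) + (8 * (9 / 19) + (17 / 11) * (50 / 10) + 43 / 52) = 118746053 / 2445300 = 48.56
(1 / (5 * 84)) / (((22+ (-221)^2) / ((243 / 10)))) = 81 / 68408200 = 0.00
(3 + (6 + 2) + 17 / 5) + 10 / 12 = 457 / 30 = 15.23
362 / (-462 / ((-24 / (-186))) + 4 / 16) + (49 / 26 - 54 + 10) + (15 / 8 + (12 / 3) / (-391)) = -23498792543 / 582349144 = -40.35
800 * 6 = 4800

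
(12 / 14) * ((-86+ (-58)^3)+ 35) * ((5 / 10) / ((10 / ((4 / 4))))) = -585489 / 70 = -8364.13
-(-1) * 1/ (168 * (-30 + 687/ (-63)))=-1/ 6872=-0.00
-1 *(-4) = 4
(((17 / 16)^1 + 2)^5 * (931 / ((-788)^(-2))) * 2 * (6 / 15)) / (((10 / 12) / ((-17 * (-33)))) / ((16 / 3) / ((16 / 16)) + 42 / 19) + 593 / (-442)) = -3200642756714551177029 / 34461429760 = -92876087237.38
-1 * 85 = -85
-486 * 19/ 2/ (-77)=4617/ 77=59.96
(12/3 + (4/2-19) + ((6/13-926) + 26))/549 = -11863/7137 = -1.66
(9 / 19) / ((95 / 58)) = 522 / 1805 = 0.29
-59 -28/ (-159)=-9353/ 159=-58.82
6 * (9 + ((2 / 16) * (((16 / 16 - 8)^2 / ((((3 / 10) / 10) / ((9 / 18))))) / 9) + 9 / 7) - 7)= 11059 / 126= 87.77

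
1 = 1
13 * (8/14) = 52/7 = 7.43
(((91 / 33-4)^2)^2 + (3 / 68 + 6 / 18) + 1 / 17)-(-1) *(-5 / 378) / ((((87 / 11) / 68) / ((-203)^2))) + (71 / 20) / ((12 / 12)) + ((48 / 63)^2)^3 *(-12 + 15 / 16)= -333178487932693933 / 71156434061790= -4682.34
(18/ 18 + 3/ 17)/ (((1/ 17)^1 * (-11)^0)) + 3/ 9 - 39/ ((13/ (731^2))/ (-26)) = 125040535/ 3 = 41680178.33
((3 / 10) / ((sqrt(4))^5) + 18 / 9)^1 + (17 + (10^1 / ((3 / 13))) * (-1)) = -23351 / 960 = -24.32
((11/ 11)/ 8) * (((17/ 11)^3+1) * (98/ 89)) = 76489/ 118459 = 0.65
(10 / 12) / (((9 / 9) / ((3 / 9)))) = 5 / 18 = 0.28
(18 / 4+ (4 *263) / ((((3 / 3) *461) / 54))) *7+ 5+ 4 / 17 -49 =13328067 / 15674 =850.33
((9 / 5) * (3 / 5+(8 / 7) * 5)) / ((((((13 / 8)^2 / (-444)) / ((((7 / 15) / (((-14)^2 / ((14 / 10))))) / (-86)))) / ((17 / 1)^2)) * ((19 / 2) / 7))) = 104705856 / 6638125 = 15.77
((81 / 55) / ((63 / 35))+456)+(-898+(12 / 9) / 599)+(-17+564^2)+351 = 6285685013 / 19767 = 317988.82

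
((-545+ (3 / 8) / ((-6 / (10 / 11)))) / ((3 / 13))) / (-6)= 623545 / 1584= 393.65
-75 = -75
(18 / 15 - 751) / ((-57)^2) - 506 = -8223719 / 16245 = -506.23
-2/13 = -0.15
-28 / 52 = -7 / 13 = -0.54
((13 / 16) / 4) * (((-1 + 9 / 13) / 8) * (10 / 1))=-5 / 64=-0.08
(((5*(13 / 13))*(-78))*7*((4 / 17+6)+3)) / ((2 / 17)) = -214305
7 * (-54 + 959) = 6335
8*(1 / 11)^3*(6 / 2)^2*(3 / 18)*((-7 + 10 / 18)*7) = -1624 / 3993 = -0.41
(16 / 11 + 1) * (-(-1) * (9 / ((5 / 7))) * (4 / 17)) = 6804 / 935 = 7.28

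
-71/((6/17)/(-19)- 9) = 22933/2913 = 7.87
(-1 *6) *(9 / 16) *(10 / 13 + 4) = -837 / 52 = -16.10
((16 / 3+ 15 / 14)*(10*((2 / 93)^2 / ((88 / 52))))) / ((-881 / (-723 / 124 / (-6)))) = -4213885 / 218260663236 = -0.00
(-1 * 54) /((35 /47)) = -2538 /35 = -72.51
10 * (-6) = -60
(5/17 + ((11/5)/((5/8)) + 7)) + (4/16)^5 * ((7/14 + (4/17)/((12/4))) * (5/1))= 10.82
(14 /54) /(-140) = -1 /540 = -0.00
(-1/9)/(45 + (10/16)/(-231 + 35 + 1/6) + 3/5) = -940/385749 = -0.00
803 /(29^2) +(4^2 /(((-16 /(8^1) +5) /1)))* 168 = 754339 /841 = 896.95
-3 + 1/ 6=-17/ 6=-2.83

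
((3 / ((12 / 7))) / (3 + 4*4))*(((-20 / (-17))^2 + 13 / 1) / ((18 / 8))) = 29099 / 49419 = 0.59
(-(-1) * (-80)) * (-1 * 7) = 560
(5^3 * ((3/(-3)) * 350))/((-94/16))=350000/47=7446.81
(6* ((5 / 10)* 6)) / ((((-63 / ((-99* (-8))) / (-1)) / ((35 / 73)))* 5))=1584 / 73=21.70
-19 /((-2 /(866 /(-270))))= -8227 /270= -30.47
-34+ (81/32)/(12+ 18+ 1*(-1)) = -31471/928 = -33.91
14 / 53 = 0.26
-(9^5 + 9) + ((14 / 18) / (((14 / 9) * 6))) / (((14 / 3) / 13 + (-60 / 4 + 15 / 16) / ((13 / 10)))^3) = -933898978710 / 15813251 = -59058.00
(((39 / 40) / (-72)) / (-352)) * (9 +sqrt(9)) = 0.00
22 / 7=3.14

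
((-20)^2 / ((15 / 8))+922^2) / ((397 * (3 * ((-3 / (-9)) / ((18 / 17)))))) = 15305352 / 6749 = 2267.80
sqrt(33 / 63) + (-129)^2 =sqrt(231) / 21 + 16641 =16641.72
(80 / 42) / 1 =40 / 21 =1.90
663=663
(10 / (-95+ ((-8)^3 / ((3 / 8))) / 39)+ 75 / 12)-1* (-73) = 4817207 / 60844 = 79.17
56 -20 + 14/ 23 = 842/ 23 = 36.61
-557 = -557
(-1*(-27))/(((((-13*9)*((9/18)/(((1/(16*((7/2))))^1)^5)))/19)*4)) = -0.00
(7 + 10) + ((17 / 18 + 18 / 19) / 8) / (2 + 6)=372743 / 21888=17.03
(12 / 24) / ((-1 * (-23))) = 1 / 46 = 0.02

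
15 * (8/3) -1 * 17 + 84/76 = 24.11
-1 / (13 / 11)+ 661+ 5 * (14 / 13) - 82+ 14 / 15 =113972 / 195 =584.47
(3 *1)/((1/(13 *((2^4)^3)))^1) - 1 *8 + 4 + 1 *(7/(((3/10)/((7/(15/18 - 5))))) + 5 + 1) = 798534/5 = 159706.80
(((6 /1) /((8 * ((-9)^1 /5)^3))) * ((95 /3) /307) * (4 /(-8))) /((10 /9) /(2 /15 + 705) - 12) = -6610625 /11958838704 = -0.00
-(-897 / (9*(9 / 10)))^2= -8940100 / 729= -12263.51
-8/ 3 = -2.67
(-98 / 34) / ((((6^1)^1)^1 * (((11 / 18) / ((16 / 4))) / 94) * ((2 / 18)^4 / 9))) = -3263756328 / 187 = -17453242.40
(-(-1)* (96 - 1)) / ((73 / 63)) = 5985 / 73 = 81.99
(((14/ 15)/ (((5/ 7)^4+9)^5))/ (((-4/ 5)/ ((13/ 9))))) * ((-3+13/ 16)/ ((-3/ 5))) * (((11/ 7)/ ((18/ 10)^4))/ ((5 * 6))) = -0.00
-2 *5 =-10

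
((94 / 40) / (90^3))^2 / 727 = 2209 / 154543042800000000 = 0.00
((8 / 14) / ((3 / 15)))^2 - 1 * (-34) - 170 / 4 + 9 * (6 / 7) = 723 / 98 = 7.38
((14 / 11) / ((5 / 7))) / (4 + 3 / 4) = 392 / 1045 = 0.38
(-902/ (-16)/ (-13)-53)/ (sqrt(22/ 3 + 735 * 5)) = -0.94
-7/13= -0.54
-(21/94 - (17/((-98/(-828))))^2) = 4656093315/225694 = 20630.12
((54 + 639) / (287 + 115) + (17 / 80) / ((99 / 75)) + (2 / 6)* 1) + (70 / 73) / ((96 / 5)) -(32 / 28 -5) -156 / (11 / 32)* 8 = -32759568167 / 9038568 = -3624.42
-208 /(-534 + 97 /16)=3328 /8447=0.39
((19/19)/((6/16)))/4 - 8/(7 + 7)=0.10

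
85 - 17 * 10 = -85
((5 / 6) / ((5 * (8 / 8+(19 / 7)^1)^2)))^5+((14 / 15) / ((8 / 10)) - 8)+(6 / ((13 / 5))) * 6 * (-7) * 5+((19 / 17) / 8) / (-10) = -45856321065346774480379 / 93305803543055400960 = -491.46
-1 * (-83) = 83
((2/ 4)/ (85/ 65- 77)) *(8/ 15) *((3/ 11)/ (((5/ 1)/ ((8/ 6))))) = -0.00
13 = 13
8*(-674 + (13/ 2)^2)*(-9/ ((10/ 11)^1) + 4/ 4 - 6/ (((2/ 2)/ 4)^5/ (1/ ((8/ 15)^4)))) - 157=1919164743/ 5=383832948.60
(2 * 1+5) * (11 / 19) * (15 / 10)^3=2079 / 152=13.68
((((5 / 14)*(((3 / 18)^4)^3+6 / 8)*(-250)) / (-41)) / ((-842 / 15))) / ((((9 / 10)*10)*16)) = -728833371875 / 3607050230562816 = -0.00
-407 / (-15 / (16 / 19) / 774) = 1680096 / 95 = 17685.22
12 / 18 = 2 / 3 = 0.67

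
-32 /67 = -0.48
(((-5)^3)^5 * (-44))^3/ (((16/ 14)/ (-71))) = -150409277921426109969615936279296875000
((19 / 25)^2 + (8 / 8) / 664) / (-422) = -0.00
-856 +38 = -818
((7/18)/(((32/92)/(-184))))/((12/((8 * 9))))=-3703/3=-1234.33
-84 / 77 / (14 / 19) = -1.48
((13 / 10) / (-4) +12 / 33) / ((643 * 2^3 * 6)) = 17 / 13580160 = 0.00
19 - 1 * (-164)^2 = -26877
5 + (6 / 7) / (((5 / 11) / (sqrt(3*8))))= 5 + 132*sqrt(6) / 35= 14.24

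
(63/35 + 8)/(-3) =-49/15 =-3.27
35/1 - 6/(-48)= 35.12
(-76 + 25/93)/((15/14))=-98602/1395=-70.68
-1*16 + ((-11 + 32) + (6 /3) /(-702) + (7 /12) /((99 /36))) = 20113 /3861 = 5.21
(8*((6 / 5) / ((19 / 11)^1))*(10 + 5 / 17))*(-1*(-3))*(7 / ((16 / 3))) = 72765 / 323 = 225.28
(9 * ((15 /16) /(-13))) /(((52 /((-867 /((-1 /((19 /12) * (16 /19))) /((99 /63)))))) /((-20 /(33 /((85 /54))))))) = 614125 /28392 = 21.63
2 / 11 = 0.18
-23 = -23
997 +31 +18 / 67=68894 / 67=1028.27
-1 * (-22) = 22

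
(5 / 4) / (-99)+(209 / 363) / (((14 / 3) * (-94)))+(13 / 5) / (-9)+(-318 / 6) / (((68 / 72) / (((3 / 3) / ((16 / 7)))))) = -183493319 / 7382760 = -24.85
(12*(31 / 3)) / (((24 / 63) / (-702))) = -228501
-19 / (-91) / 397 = 19 / 36127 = 0.00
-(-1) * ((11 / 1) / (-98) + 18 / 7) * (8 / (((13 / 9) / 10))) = 86760 / 637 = 136.20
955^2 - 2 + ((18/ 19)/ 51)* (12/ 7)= 2062084075/ 2261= 912023.03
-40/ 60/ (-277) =2/ 831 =0.00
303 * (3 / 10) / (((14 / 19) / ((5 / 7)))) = 17271 / 196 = 88.12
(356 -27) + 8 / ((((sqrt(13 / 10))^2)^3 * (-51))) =36855463 / 112047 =328.93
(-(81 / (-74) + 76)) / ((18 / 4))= -5543 / 333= -16.65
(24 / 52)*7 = 42 / 13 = 3.23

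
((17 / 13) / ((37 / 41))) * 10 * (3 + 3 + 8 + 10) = 167280 / 481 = 347.78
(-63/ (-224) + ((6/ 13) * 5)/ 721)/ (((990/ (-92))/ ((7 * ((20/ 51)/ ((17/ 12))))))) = -654097/ 12770043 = -0.05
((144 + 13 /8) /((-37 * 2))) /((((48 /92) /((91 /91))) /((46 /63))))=-616285 /223776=-2.75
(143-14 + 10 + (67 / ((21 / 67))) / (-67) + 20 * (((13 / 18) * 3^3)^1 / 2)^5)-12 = 9474206495 / 5376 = 1762315.20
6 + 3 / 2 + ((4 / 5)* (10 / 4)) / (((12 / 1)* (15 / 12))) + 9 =499 / 30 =16.63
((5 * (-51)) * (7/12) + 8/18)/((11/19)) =-101441/396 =-256.16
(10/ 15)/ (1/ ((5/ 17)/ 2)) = 5/ 51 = 0.10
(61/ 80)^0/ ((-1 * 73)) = -1/ 73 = -0.01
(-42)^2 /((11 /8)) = 14112 /11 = 1282.91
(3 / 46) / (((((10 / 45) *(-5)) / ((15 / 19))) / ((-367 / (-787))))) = -29727 / 1375676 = -0.02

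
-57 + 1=-56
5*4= 20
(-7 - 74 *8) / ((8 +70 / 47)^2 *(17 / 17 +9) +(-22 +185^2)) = -1323191 / 77543587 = -0.02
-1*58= -58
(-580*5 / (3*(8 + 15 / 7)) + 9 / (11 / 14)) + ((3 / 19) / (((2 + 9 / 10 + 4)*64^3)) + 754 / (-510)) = -324457811210091 / 3802430832640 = -85.33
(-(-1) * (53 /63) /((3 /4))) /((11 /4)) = 848 /2079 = 0.41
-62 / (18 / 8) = -248 / 9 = -27.56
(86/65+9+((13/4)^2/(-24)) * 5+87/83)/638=655133/45576960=0.01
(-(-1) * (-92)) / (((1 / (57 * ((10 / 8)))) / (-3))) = 19665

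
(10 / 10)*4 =4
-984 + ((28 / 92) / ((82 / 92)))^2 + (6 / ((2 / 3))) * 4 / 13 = -21440288 / 21853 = -981.11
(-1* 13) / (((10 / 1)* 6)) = -13 / 60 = -0.22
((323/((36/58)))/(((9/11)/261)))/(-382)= -2988073/6876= -434.57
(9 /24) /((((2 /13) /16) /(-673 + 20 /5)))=-26091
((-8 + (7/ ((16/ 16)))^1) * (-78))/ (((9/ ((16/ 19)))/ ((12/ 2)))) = 832/ 19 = 43.79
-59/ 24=-2.46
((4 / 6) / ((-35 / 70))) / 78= -2 / 117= -0.02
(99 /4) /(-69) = -33 /92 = -0.36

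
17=17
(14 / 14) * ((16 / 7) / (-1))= -2.29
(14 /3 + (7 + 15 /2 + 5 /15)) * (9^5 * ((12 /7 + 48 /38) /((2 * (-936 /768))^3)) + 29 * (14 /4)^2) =-41322535041 /179816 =-229804.55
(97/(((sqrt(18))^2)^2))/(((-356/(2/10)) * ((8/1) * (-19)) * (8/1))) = 97/701291520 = 0.00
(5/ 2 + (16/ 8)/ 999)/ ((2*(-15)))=-4999/ 59940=-0.08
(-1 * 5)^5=-3125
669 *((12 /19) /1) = 422.53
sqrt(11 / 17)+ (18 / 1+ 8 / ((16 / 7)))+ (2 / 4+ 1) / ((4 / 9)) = sqrt(187) / 17+ 199 / 8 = 25.68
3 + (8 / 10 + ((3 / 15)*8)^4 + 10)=12721 / 625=20.35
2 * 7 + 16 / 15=226 / 15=15.07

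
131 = 131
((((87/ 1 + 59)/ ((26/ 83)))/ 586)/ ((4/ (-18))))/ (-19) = 0.19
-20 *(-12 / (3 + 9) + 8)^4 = -48020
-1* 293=-293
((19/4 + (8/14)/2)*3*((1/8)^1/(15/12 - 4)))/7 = -423/4312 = -0.10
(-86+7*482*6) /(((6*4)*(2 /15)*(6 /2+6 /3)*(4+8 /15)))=151185 /544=277.91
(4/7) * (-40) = -22.86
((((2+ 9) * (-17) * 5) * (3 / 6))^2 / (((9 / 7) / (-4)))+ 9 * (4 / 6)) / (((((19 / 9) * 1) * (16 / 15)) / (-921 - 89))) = 46355371575 / 152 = 304969549.84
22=22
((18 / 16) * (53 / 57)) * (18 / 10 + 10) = 9381 / 760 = 12.34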